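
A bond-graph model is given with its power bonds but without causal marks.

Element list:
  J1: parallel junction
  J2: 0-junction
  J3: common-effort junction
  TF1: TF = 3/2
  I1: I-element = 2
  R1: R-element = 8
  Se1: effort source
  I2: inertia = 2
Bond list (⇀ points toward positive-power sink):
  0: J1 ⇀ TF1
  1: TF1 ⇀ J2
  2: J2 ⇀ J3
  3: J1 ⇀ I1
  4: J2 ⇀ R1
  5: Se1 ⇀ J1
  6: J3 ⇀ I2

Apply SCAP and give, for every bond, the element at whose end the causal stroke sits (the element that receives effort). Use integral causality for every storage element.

β5 →J1  (source Se1 imposes e)
β0 →TF1  (J1 effort already set via bond 5)
β3 →I1  (common-e at J1 fixed by 5)
β1 →J2  (TF1: transformer flips bond 0)
β2 →J3  (common-e at J2 fixed by 1)
β4 →R1  (common-e at J2 fixed by 1)
β6 →I2  (J3 effort already set via bond 2)

bond 0 stroke at TF1
bond 1 stroke at J2
bond 2 stroke at J3
bond 3 stroke at I1
bond 4 stroke at R1
bond 5 stroke at J1
bond 6 stroke at I2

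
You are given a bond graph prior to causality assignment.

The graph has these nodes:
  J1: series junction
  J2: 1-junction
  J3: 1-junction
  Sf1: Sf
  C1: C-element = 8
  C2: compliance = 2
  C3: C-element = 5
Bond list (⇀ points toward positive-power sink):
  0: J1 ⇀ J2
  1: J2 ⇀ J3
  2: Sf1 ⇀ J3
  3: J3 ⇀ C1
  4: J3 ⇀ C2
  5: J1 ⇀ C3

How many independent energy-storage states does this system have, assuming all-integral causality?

3  (C1, C2, C3 all integral)

bond 2 |Sf1  (Sf1 fixes flow; stroke at Sf1)
bond 1 |J3  (J3: bond 2 brought flow, rest push out)
bond 3 |J3  (common-f at J3 fixed by 2)
bond 4 |J3  (common-f at J3 fixed by 2)
bond 0 |J2  (1-jn J2 has f-setter on 1)
bond 5 |J1  (1-jn J1 has f-setter on 0)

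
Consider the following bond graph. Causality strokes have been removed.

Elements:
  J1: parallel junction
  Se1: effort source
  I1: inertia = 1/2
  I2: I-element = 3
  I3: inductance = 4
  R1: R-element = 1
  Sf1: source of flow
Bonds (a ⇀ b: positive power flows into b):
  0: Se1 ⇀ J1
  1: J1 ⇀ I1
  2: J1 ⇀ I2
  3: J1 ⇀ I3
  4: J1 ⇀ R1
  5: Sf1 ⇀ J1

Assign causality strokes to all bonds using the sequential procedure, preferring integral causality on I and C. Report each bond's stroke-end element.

bond 0 stroke at J1  (Se1 fixes effort; stroke away)
bond 5 stroke at Sf1  (source Sf1 imposes f)
bond 1 stroke at I1  (J1: bond 0 brought effort, rest push out)
bond 2 stroke at I2  (J1: bond 0 brought effort, rest push out)
bond 3 stroke at I3  (J1 effort already set via bond 0)
bond 4 stroke at R1  (J1 effort already set via bond 0)

β0 stroke→J1
β1 stroke→I1
β2 stroke→I2
β3 stroke→I3
β4 stroke→R1
β5 stroke→Sf1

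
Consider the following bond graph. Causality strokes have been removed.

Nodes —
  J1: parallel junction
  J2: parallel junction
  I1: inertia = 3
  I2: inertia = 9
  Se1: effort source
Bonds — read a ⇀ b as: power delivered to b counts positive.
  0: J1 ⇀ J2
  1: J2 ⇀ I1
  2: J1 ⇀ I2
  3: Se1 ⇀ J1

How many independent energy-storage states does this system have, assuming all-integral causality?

bond 3 stroke→J1  (source Se1 imposes e)
bond 0 stroke→J2  (J1 effort already set via bond 3)
bond 2 stroke→I2  (J1: bond 3 brought effort, rest push out)
bond 1 stroke→I1  (J2 effort already set via bond 0)

2  (I1, I2 all integral)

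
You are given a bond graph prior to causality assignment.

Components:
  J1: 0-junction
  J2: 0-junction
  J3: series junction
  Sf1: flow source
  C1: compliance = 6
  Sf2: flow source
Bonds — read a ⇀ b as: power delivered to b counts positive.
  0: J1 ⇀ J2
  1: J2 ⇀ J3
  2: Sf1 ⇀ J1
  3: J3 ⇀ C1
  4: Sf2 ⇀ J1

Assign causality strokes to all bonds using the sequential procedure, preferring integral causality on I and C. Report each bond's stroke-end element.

#2 →Sf1  (source Sf1 imposes f)
#4 →Sf2  (Sf2 (Sf) sets flow on bond)
#0 →J1  (only one effort-in slot at J1)
#1 →J2  (only one effort-in slot at J2)
#3 →J3  (J3: bond 1 brought flow, rest push out)

bond 0 →J1
bond 1 →J2
bond 2 →Sf1
bond 3 →J3
bond 4 →Sf2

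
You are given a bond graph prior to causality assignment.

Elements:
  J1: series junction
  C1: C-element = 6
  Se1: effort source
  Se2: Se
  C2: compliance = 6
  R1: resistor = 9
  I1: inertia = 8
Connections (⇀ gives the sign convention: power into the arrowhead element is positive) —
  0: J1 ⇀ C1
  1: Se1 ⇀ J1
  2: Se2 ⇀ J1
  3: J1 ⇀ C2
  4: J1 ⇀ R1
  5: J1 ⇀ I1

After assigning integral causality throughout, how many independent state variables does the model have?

β1 →J1  (Se1 fixes effort; stroke away)
β2 →J1  (source Se2 imposes e)
β0 →J1  (prefer integral on C1)
β3 →J1  (C2 outputs effort q/C2)
β5 →I1  (I1 outputs flow p/I1)
β4 →J1  (J1: bond 5 brought flow, rest push out)

3  (C1, C2, I1 all integral)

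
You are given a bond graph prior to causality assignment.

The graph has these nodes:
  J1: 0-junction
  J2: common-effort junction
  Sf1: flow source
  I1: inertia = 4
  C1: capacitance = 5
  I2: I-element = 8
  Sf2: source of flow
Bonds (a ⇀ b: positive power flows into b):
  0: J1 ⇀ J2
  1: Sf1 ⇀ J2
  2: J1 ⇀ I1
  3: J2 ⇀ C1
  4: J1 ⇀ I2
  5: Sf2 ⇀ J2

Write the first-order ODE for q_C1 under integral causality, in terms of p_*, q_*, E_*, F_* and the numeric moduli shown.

dq_C1/dt = F_Sf1 + F_Sf2 - p_I1/4 - p_I2/8

β1 →Sf1  (source Sf1 imposes f)
β5 →Sf2  (Sf2 fixes flow; stroke at Sf2)
β2 →I1  (I1: I, integral causality)
β3 →J2  (C1 integral (e out))
β0 →J1  (J2 effort already set via bond 3)
β4 →I2  (0-jn J1 has e-setter on 0)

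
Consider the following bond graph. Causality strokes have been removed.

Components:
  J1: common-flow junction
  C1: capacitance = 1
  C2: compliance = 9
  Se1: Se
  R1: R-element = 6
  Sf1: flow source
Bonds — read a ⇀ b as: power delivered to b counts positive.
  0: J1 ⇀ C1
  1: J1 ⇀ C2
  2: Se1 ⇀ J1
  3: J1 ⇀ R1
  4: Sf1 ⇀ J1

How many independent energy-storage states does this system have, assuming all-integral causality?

2  (C1, C2 all integral)

bond 2 |J1  (Se1: effort source, stroke at far end)
bond 4 |Sf1  (source Sf1 imposes f)
bond 0 |J1  (J1: bond 4 brought flow, rest push out)
bond 1 |J1  (J1 flow already set via bond 4)
bond 3 |J1  (1-jn J1 has f-setter on 4)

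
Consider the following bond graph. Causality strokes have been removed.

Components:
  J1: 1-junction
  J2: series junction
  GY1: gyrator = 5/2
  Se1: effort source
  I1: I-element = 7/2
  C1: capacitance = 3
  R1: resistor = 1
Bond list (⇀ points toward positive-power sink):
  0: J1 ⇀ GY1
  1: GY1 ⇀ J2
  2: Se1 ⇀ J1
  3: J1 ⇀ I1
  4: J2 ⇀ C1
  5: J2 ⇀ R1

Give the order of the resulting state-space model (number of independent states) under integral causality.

b2 stroke→J1  (Se1 (Se) sets effort on bond)
b3 stroke→I1  (I1 outputs flow p/I1)
b0 stroke→J1  (J1 flow already set via bond 3)
b1 stroke→J2  (through GY1, causality inverts; strokes same side of GY1)
b4 stroke→J2  (C1 integral (e out))
b5 stroke→R1  (J2: last free bond brings flow in)

2  (C1, I1 all integral)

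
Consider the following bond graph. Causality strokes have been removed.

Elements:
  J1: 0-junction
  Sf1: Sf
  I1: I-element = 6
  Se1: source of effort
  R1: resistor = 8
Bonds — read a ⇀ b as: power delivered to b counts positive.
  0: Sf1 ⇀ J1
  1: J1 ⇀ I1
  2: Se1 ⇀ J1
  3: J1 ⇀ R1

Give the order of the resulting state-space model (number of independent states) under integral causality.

1  (I1 all integral)

#0 stroke at Sf1  (Sf1 (Sf) sets flow on bond)
#2 stroke at J1  (Se1: effort source, stroke at far end)
#1 stroke at I1  (J1: bond 2 brought effort, rest push out)
#3 stroke at R1  (J1: bond 2 brought effort, rest push out)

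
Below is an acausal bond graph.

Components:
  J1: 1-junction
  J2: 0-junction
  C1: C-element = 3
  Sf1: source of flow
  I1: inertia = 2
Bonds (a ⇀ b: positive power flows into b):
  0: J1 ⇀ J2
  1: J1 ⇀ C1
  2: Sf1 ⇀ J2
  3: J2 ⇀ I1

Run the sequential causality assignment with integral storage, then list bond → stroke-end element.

b0 stroke at J2
b1 stroke at J1
b2 stroke at Sf1
b3 stroke at I1

bond 2 |Sf1  (Sf1 (Sf) sets flow on bond)
bond 1 |J1  (prefer integral on C1)
bond 0 |J2  (J1 needs exactly one f-in)
bond 3 |I1  (J2: bond 0 brought effort, rest push out)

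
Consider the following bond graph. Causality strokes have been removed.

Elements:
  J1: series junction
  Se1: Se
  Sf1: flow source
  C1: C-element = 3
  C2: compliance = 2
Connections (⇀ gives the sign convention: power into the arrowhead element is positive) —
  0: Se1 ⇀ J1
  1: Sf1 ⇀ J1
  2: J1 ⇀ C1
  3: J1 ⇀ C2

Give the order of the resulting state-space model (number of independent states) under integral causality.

2  (C1, C2 all integral)

β0 stroke→J1  (source Se1 imposes e)
β1 stroke→Sf1  (Sf1: flow source, stroke at near end)
β2 stroke→J1  (J1: bond 1 brought flow, rest push out)
β3 stroke→J1  (J1: bond 1 brought flow, rest push out)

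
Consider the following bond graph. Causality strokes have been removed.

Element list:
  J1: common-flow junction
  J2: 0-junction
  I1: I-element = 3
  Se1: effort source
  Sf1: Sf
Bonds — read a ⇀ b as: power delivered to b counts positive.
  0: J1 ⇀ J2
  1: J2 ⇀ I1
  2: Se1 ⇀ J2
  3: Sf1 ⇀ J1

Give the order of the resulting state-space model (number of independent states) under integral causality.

#2 |J2  (source Se1 imposes e)
#3 |Sf1  (Sf1 fixes flow; stroke at Sf1)
#0 |J1  (J1 flow already set via bond 3)
#1 |I1  (common-e at J2 fixed by 2)

1  (I1 all integral)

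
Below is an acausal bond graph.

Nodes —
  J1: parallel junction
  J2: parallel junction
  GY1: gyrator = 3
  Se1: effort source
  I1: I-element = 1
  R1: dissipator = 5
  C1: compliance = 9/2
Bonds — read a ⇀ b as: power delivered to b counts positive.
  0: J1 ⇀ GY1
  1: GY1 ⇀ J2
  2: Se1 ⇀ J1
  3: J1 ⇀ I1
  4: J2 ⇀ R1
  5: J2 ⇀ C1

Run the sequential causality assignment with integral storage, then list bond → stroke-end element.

β0 stroke→GY1
β1 stroke→GY1
β2 stroke→J1
β3 stroke→I1
β4 stroke→R1
β5 stroke→J2

#2 |J1  (Se1 fixes effort; stroke away)
#0 |GY1  (common-e at J1 fixed by 2)
#3 |I1  (J1: bond 2 brought effort, rest push out)
#1 |GY1  (through GY1, causality inverts; strokes same side of GY1)
#5 |J2  (C1 outputs effort q/C1)
#4 |R1  (J2: bond 5 brought effort, rest push out)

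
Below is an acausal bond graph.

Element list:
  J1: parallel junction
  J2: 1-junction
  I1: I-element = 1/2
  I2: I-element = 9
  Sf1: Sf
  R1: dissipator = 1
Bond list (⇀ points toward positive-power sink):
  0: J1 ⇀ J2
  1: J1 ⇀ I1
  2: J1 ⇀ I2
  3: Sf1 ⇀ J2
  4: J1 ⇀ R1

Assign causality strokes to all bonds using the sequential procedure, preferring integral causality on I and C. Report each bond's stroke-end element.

#3 |Sf1  (Sf1: flow source, stroke at near end)
#0 |J2  (J2: bond 3 brought flow, rest push out)
#1 |I1  (prefer integral on I1)
#2 |I2  (I2 integral (f out))
#4 |J1  (closing 0-jn rule on J1)

#0 stroke at J2
#1 stroke at I1
#2 stroke at I2
#3 stroke at Sf1
#4 stroke at J1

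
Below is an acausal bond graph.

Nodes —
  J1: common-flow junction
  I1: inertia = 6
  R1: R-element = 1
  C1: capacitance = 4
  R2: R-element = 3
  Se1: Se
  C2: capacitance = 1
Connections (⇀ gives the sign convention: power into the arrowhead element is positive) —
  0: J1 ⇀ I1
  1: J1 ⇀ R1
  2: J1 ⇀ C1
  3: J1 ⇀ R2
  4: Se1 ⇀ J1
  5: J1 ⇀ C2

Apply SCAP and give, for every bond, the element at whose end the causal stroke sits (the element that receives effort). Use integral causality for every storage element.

bond 0 stroke→I1
bond 1 stroke→J1
bond 2 stroke→J1
bond 3 stroke→J1
bond 4 stroke→J1
bond 5 stroke→J1

#4 stroke at J1  (Se1 (Se) sets effort on bond)
#0 stroke at I1  (prefer integral on I1)
#1 stroke at J1  (common-f at J1 fixed by 0)
#2 stroke at J1  (1-jn J1 has f-setter on 0)
#3 stroke at J1  (common-f at J1 fixed by 0)
#5 stroke at J1  (1-jn J1 has f-setter on 0)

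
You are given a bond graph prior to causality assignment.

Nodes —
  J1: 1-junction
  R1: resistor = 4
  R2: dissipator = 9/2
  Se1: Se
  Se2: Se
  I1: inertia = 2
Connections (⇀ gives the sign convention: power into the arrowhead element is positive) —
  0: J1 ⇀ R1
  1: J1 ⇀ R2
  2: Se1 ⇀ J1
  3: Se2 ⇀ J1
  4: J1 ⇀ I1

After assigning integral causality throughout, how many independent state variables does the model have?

β2 stroke→J1  (source Se1 imposes e)
β3 stroke→J1  (Se2 (Se) sets effort on bond)
β4 stroke→I1  (I1: I, integral causality)
β0 stroke→J1  (common-f at J1 fixed by 4)
β1 stroke→J1  (1-jn J1 has f-setter on 4)

1  (I1 all integral)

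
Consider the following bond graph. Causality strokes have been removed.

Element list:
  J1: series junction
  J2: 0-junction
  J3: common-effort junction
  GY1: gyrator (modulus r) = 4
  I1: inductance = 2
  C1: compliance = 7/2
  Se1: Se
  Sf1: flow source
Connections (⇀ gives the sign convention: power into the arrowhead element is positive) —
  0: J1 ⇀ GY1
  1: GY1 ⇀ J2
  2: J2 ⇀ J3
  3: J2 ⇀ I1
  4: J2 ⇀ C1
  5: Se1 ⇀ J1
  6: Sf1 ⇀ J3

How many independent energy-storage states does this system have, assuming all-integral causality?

2  (C1, I1 all integral)

b5 |J1  (Se1 (Se) sets effort on bond)
b6 |Sf1  (Sf1 fixes flow; stroke at Sf1)
b0 |GY1  (J1 needs exactly one f-in)
b2 |J3  (only one effort-in slot at J3)
b1 |GY1  (GY GY1: same side as bond 0)
b3 |I1  (I1 outputs flow p/I1)
b4 |J2  (J2 needs exactly one e-in)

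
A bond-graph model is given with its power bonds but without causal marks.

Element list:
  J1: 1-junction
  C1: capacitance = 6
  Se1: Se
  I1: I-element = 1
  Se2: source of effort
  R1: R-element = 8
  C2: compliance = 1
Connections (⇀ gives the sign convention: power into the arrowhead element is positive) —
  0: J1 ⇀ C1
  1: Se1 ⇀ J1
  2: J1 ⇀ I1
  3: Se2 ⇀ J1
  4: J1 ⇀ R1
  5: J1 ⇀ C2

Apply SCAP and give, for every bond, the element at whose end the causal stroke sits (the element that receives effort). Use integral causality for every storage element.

bond 0 stroke→J1
bond 1 stroke→J1
bond 2 stroke→I1
bond 3 stroke→J1
bond 4 stroke→J1
bond 5 stroke→J1

#1 stroke→J1  (Se1 fixes effort; stroke away)
#3 stroke→J1  (Se2 fixes effort; stroke away)
#0 stroke→J1  (C1: C, integral causality)
#2 stroke→I1  (I1 outputs flow p/I1)
#4 stroke→J1  (J1: bond 2 brought flow, rest push out)
#5 stroke→J1  (J1: bond 2 brought flow, rest push out)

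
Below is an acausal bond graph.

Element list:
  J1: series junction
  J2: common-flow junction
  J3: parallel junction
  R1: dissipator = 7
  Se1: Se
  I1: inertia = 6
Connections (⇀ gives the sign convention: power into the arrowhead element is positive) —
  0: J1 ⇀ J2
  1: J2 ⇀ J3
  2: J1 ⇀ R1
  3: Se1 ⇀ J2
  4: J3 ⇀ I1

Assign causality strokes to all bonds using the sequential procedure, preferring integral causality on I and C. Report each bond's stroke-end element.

#3 stroke→J2  (Se1: effort source, stroke at far end)
#4 stroke→I1  (prefer integral on I1)
#1 stroke→J3  (closing 0-jn rule on J3)
#0 stroke→J2  (J2: bond 1 brought flow, rest push out)
#2 stroke→J1  (1-jn J1 has f-setter on 0)

bond 0 |J2
bond 1 |J3
bond 2 |J1
bond 3 |J2
bond 4 |I1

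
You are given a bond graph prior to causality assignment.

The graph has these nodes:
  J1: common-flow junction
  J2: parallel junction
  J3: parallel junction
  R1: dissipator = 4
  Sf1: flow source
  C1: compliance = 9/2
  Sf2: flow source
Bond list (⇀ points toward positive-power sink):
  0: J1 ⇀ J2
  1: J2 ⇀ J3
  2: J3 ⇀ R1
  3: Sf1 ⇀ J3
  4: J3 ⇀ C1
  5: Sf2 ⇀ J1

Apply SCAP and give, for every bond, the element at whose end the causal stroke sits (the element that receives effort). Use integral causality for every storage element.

#3 →Sf1  (Sf1 (Sf) sets flow on bond)
#5 →Sf2  (Sf2 (Sf) sets flow on bond)
#0 →J1  (1-jn J1 has f-setter on 5)
#1 →J2  (closing 0-jn rule on J2)
#4 →J3  (C1: C, integral causality)
#2 →R1  (common-e at J3 fixed by 4)

b0 |J1
b1 |J2
b2 |R1
b3 |Sf1
b4 |J3
b5 |Sf2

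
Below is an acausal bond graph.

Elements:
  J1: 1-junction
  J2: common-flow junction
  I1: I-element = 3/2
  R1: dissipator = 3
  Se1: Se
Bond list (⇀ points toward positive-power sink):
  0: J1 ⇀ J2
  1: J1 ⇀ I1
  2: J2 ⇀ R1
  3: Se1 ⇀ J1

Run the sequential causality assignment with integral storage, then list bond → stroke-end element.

b3 stroke→J1  (Se1 (Se) sets effort on bond)
b1 stroke→I1  (I1 outputs flow p/I1)
b0 stroke→J1  (J1 flow already set via bond 1)
b2 stroke→J2  (J2: bond 0 brought flow, rest push out)

#0 stroke→J1
#1 stroke→I1
#2 stroke→J2
#3 stroke→J1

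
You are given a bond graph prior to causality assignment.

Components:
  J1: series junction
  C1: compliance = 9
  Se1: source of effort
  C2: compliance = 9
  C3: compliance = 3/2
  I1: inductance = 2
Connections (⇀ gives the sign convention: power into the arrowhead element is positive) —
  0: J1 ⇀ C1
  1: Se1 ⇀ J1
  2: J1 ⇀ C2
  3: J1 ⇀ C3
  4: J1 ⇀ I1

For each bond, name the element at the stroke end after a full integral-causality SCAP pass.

β1 |J1  (Se1: effort source, stroke at far end)
β0 |J1  (C1 outputs effort q/C1)
β2 |J1  (C2 outputs effort q/C2)
β3 |J1  (C3 integral (e out))
β4 |I1  (closing 1-jn rule on J1)

bond 0 stroke→J1
bond 1 stroke→J1
bond 2 stroke→J1
bond 3 stroke→J1
bond 4 stroke→I1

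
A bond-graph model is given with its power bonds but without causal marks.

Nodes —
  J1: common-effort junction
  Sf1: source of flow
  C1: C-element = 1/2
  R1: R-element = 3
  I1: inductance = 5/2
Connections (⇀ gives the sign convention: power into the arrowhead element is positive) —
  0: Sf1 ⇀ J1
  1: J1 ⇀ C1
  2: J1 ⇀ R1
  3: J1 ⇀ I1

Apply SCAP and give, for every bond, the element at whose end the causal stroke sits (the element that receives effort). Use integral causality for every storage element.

b0 stroke→Sf1
b1 stroke→J1
b2 stroke→R1
b3 stroke→I1

b0 →Sf1  (Sf1 fixes flow; stroke at Sf1)
b1 →J1  (C1: C, integral causality)
b2 →R1  (common-e at J1 fixed by 1)
b3 →I1  (J1: bond 1 brought effort, rest push out)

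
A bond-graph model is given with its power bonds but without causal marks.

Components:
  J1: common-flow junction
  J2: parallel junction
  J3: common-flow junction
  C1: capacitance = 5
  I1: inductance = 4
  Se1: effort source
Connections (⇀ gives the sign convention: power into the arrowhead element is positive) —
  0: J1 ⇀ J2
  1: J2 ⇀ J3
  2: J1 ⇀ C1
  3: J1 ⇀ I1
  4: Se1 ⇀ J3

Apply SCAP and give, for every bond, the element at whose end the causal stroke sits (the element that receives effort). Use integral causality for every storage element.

b4 →J3  (Se1 fixes effort; stroke away)
b1 →J2  (closing 1-jn rule on J3)
b0 →J1  (J2: bond 1 brought effort, rest push out)
b2 →J1  (prefer integral on C1)
b3 →I1  (J1: last free bond brings flow in)

bond 0 stroke→J1
bond 1 stroke→J2
bond 2 stroke→J1
bond 3 stroke→I1
bond 4 stroke→J3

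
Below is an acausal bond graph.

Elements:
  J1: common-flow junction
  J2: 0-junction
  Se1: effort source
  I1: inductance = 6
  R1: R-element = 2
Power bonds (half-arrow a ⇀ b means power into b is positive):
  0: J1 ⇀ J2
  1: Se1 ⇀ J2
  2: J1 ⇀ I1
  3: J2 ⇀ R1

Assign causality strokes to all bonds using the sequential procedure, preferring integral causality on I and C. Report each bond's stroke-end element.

bond 0 stroke→J1
bond 1 stroke→J2
bond 2 stroke→I1
bond 3 stroke→R1

b1 stroke→J2  (Se1: effort source, stroke at far end)
b0 stroke→J1  (0-jn J2 has e-setter on 1)
b3 stroke→R1  (0-jn J2 has e-setter on 1)
b2 stroke→I1  (only one flow-in slot at J1)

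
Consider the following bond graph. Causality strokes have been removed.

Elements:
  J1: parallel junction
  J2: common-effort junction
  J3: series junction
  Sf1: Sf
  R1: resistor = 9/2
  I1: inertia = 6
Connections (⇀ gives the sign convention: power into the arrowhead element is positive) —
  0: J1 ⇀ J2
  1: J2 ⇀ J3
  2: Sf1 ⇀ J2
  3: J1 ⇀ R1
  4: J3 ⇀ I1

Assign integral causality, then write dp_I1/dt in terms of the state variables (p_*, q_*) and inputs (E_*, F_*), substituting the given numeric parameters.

dp_I1/dt = 9*F_Sf1/2 - 3*p_I1/4

#2 |Sf1  (source Sf1 imposes f)
#4 |I1  (I1 integral (f out))
#1 |J3  (common-f at J3 fixed by 4)
#0 |J2  (only one effort-in slot at J2)
#3 |J1  (J1 needs exactly one e-in)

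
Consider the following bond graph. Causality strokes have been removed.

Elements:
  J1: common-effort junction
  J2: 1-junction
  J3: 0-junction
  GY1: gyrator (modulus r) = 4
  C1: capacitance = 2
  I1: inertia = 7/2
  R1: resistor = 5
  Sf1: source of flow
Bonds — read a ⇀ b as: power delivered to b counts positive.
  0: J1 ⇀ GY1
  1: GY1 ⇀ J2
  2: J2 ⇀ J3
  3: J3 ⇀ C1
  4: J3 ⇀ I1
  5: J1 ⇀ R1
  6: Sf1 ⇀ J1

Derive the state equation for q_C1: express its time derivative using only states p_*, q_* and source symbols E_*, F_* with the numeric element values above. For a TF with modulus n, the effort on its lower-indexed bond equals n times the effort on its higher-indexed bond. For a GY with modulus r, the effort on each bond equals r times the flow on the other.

dq_C1/dt = 5*F_Sf1/4 - 2*p_I1/7 - 5*q_C1/32

b6 |Sf1  (Sf1: flow source, stroke at near end)
b3 |J3  (prefer integral on C1)
b2 |J2  (0-jn J3 has e-setter on 3)
b4 |I1  (J3: bond 3 brought effort, rest push out)
b1 |GY1  (only one flow-in slot at J2)
b0 |GY1  (GY1 both-in/both-out from 1)
b5 |J1  (J1: last free bond brings effort in)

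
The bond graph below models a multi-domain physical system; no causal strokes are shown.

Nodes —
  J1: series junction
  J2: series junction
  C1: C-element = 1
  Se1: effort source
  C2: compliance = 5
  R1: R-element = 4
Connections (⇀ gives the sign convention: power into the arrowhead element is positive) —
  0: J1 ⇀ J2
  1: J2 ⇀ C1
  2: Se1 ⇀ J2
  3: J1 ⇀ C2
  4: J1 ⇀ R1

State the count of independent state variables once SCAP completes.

2  (C1, C2 all integral)

#2 →J2  (Se1 fixes effort; stroke away)
#1 →J2  (C1: C, integral causality)
#0 →J1  (J2: last free bond brings flow in)
#3 →J1  (C2 outputs effort q/C2)
#4 →R1  (J1 needs exactly one f-in)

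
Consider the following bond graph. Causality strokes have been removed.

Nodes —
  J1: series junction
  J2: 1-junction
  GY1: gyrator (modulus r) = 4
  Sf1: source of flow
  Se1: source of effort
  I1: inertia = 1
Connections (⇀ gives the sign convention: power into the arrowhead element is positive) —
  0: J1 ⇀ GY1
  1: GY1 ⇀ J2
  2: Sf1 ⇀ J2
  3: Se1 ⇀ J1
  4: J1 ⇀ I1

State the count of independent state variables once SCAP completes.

1  (I1 all integral)

b2 stroke→Sf1  (Sf1 fixes flow; stroke at Sf1)
b3 stroke→J1  (source Se1 imposes e)
b1 stroke→J2  (J2: bond 2 brought flow, rest push out)
b0 stroke→J1  (GY1 both-in/both-out from 1)
b4 stroke→I1  (J1 needs exactly one f-in)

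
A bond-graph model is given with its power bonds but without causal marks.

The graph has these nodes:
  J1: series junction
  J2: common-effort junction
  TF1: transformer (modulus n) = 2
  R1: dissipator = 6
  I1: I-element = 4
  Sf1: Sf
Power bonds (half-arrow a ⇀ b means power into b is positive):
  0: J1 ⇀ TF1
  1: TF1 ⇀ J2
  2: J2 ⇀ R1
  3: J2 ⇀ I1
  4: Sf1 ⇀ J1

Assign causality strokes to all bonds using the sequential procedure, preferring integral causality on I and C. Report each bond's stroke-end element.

bond 4 stroke at Sf1  (Sf1 fixes flow; stroke at Sf1)
bond 0 stroke at J1  (J1: bond 4 brought flow, rest push out)
bond 1 stroke at TF1  (TF TF1: opposite of bond 0)
bond 3 stroke at I1  (I1 outputs flow p/I1)
bond 2 stroke at J2  (J2: last free bond brings effort in)

b0 stroke→J1
b1 stroke→TF1
b2 stroke→J2
b3 stroke→I1
b4 stroke→Sf1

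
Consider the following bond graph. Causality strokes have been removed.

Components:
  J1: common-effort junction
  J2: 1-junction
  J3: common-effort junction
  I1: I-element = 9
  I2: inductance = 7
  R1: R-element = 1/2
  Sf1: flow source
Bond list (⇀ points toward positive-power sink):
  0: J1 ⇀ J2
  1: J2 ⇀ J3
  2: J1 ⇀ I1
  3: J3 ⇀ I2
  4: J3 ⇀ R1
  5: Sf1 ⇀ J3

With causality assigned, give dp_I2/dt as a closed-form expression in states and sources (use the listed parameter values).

b5 stroke→Sf1  (Sf1: flow source, stroke at near end)
b2 stroke→I1  (I1: I, integral causality)
b0 stroke→J1  (only one effort-in slot at J1)
b1 stroke→J2  (1-jn J2 has f-setter on 0)
b3 stroke→I2  (I2: I, integral causality)
b4 stroke→J3  (only one effort-in slot at J3)

dp_I2/dt = F_Sf1/2 - p_I1/18 - p_I2/14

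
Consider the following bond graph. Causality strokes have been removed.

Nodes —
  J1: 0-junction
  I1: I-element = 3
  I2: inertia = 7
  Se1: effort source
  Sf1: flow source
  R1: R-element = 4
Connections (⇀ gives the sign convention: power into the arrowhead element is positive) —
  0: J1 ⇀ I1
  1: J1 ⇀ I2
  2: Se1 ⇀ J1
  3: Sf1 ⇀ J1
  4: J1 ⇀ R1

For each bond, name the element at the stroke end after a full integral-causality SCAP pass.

bond 0 |I1
bond 1 |I2
bond 2 |J1
bond 3 |Sf1
bond 4 |R1

bond 2 →J1  (Se1 (Se) sets effort on bond)
bond 3 →Sf1  (source Sf1 imposes f)
bond 0 →I1  (J1: bond 2 brought effort, rest push out)
bond 1 →I2  (0-jn J1 has e-setter on 2)
bond 4 →R1  (J1 effort already set via bond 2)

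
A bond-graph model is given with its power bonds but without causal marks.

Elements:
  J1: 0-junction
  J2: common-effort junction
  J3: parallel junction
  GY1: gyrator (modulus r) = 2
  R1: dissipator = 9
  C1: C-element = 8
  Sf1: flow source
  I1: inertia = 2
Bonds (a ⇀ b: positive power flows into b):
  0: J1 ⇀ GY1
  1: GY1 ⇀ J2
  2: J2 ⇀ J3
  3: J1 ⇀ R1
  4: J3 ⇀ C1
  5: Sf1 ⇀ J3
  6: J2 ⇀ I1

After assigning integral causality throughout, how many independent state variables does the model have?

b5 stroke→Sf1  (source Sf1 imposes f)
b4 stroke→J3  (C1 outputs effort q/C1)
b2 stroke→J2  (J3 effort already set via bond 4)
b1 stroke→GY1  (0-jn J2 has e-setter on 2)
b6 stroke→I1  (0-jn J2 has e-setter on 2)
b0 stroke→GY1  (through GY1, causality inverts; strokes same side of GY1)
b3 stroke→J1  (J1: last free bond brings effort in)

2  (C1, I1 all integral)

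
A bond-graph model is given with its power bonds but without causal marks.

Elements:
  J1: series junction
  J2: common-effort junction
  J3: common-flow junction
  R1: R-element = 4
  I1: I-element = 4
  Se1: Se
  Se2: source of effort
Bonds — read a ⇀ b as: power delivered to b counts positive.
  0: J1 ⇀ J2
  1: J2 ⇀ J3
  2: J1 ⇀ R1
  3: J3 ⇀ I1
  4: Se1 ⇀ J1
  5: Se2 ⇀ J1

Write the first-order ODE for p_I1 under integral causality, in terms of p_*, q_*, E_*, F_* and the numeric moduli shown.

b4 →J1  (source Se1 imposes e)
b5 →J1  (Se2: effort source, stroke at far end)
b3 →I1  (I1: I, integral causality)
b1 →J3  (common-f at J3 fixed by 3)
b0 →J2  (J2: last free bond brings effort in)
b2 →J1  (1-jn J1 has f-setter on 0)

dp_I1/dt = E_Se1 + E_Se2 - p_I1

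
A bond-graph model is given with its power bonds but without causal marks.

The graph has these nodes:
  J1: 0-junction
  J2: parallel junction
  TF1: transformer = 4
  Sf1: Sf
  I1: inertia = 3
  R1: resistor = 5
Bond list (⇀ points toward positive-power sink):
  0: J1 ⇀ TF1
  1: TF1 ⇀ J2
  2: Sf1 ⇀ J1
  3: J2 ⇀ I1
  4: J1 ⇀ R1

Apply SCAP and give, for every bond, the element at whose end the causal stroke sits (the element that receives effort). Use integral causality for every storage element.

b2 →Sf1  (source Sf1 imposes f)
b3 →I1  (prefer integral on I1)
b1 →J2  (closing 0-jn rule on J2)
b0 →TF1  (TF1: transformer flips bond 1)
b4 →J1  (closing 0-jn rule on J1)

bond 0 |TF1
bond 1 |J2
bond 2 |Sf1
bond 3 |I1
bond 4 |J1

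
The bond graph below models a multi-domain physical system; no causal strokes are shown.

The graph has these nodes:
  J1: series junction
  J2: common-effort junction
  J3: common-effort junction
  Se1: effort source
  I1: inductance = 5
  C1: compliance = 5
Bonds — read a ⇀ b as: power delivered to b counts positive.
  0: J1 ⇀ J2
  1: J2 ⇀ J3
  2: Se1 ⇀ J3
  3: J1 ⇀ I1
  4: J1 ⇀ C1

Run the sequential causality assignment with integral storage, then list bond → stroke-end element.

#0 stroke→J1
#1 stroke→J2
#2 stroke→J3
#3 stroke→I1
#4 stroke→J1

b2 stroke→J3  (Se1 fixes effort; stroke away)
b1 stroke→J2  (common-e at J3 fixed by 2)
b0 stroke→J1  (0-jn J2 has e-setter on 1)
b3 stroke→I1  (I1 outputs flow p/I1)
b4 stroke→J1  (common-f at J1 fixed by 3)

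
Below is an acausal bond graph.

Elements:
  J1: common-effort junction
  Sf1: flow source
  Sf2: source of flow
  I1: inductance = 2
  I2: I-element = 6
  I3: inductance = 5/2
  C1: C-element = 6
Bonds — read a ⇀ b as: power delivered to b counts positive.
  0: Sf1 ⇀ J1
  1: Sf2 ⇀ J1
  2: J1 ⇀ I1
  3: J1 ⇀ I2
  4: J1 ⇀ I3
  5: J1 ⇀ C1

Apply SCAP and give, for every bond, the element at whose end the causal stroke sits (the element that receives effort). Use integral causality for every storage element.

β0 |Sf1  (source Sf1 imposes f)
β1 |Sf2  (Sf2: flow source, stroke at near end)
β2 |I1  (I1 outputs flow p/I1)
β3 |I2  (I2 integral (f out))
β4 |I3  (I3: I, integral causality)
β5 |J1  (closing 0-jn rule on J1)

#0 stroke at Sf1
#1 stroke at Sf2
#2 stroke at I1
#3 stroke at I2
#4 stroke at I3
#5 stroke at J1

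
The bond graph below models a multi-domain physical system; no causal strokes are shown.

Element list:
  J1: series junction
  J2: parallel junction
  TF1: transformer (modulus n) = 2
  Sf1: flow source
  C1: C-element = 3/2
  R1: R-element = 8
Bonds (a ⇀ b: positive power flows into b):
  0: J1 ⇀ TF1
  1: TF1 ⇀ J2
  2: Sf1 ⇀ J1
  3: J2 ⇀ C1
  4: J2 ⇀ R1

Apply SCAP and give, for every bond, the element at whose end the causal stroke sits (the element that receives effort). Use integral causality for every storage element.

β2 stroke→Sf1  (Sf1 fixes flow; stroke at Sf1)
β0 stroke→J1  (common-f at J1 fixed by 2)
β1 stroke→TF1  (TF1 one-in-one-out from 0)
β3 stroke→J2  (C1 integral (e out))
β4 stroke→R1  (0-jn J2 has e-setter on 3)

β0 |J1
β1 |TF1
β2 |Sf1
β3 |J2
β4 |R1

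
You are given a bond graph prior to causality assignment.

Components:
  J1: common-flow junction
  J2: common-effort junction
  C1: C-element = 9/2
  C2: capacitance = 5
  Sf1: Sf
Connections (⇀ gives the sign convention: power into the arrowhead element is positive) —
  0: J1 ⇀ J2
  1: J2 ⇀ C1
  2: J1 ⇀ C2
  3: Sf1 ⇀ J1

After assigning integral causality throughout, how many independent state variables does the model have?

#3 |Sf1  (source Sf1 imposes f)
#0 |J1  (J1 flow already set via bond 3)
#2 |J1  (J1 flow already set via bond 3)
#1 |J2  (closing 0-jn rule on J2)

2  (C1, C2 all integral)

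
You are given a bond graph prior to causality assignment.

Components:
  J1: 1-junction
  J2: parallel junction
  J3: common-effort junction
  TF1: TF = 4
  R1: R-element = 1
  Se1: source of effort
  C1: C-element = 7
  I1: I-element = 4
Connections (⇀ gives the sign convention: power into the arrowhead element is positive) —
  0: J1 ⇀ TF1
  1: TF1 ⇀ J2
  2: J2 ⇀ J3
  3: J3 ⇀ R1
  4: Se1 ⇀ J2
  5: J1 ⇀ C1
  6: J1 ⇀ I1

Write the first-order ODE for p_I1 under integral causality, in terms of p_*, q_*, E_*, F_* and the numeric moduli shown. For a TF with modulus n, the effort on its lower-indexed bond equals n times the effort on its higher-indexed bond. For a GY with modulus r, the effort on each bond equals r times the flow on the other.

dp_I1/dt = -4*E_Se1 - q_C1/7

#4 stroke→J2  (Se1 (Se) sets effort on bond)
#1 stroke→TF1  (common-e at J2 fixed by 4)
#2 stroke→J3  (common-e at J2 fixed by 4)
#3 stroke→R1  (J3: bond 2 brought effort, rest push out)
#0 stroke→J1  (TF1: transformer flips bond 1)
#5 stroke→J1  (C1 outputs effort q/C1)
#6 stroke→I1  (J1: last free bond brings flow in)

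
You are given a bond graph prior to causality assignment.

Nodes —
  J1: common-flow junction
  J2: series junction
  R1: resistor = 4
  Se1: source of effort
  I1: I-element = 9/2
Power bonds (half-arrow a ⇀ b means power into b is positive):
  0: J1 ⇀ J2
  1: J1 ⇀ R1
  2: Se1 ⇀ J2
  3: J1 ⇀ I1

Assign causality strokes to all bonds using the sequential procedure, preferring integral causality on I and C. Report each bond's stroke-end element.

bond 0 |J1
bond 1 |J1
bond 2 |J2
bond 3 |I1

#2 |J2  (Se1 (Se) sets effort on bond)
#0 |J1  (J2 needs exactly one f-in)
#3 |I1  (prefer integral on I1)
#1 |J1  (J1 flow already set via bond 3)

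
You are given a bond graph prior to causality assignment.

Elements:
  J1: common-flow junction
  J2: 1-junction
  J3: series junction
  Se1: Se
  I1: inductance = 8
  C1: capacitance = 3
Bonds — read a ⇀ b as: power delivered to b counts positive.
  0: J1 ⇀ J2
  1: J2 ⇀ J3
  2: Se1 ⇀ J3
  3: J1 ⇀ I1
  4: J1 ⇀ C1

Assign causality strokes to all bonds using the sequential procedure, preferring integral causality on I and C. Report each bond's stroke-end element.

β2 →J3  (Se1: effort source, stroke at far end)
β1 →J2  (J3: last free bond brings flow in)
β0 →J1  (J2 needs exactly one f-in)
β3 →I1  (I1: I, integral causality)
β4 →J1  (1-jn J1 has f-setter on 3)

β0 stroke→J1
β1 stroke→J2
β2 stroke→J3
β3 stroke→I1
β4 stroke→J1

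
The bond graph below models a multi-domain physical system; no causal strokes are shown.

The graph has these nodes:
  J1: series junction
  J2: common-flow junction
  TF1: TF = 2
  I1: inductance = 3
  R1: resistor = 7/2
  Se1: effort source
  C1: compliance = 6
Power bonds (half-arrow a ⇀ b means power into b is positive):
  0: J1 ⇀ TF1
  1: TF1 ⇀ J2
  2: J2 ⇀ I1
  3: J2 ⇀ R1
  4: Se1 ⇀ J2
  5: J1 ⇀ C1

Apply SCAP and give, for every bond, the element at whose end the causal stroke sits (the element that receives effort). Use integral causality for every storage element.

β4 →J2  (Se1: effort source, stroke at far end)
β2 →I1  (I1: I, integral causality)
β1 →J2  (J2: bond 2 brought flow, rest push out)
β3 →J2  (J2: bond 2 brought flow, rest push out)
β0 →TF1  (TF TF1: opposite of bond 1)
β5 →J1  (J1: bond 0 brought flow, rest push out)

b0 →TF1
b1 →J2
b2 →I1
b3 →J2
b4 →J2
b5 →J1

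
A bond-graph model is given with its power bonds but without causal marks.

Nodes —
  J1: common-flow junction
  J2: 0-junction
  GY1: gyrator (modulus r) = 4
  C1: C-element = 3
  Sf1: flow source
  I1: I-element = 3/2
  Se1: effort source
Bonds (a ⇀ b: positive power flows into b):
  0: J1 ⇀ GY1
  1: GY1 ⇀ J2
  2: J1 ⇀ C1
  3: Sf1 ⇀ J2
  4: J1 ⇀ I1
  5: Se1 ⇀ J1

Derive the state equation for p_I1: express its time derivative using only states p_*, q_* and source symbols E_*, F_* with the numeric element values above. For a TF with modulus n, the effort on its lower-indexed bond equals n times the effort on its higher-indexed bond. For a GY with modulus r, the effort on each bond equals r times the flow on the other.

dp_I1/dt = E_Se1 + 4*F_Sf1 - q_C1/3

β3 |Sf1  (Sf1 fixes flow; stroke at Sf1)
β5 |J1  (Se1 fixes effort; stroke away)
β1 |J2  (J2 needs exactly one e-in)
β0 |J1  (GY1 both-in/both-out from 1)
β2 |J1  (C1 outputs effort q/C1)
β4 |I1  (J1 needs exactly one f-in)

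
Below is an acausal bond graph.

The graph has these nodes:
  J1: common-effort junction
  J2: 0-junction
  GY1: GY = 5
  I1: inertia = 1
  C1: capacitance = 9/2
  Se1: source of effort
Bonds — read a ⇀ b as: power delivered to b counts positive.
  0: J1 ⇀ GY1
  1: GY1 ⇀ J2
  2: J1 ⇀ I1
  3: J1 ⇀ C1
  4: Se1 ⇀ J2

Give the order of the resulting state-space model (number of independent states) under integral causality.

bond 4 |J2  (Se1 fixes effort; stroke away)
bond 1 |GY1  (0-jn J2 has e-setter on 4)
bond 0 |GY1  (through GY1, causality inverts; strokes same side of GY1)
bond 2 |I1  (prefer integral on I1)
bond 3 |J1  (J1: last free bond brings effort in)

2  (C1, I1 all integral)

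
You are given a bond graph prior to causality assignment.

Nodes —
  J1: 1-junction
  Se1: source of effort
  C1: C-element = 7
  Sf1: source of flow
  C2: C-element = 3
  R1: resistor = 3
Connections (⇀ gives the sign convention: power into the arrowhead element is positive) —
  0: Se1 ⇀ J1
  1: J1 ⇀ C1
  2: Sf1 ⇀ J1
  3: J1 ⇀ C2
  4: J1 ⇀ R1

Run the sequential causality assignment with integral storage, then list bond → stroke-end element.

β0 |J1  (Se1 fixes effort; stroke away)
β2 |Sf1  (source Sf1 imposes f)
β1 |J1  (common-f at J1 fixed by 2)
β3 |J1  (J1 flow already set via bond 2)
β4 |J1  (J1 flow already set via bond 2)

β0 stroke at J1
β1 stroke at J1
β2 stroke at Sf1
β3 stroke at J1
β4 stroke at J1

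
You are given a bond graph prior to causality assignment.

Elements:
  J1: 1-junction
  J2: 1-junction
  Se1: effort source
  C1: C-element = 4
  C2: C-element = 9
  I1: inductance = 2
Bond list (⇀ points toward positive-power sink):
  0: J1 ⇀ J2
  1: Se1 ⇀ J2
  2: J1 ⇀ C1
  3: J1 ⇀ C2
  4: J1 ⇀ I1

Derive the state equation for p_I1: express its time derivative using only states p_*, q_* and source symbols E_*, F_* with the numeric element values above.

β1 stroke→J2  (Se1 (Se) sets effort on bond)
β0 stroke→J1  (closing 1-jn rule on J2)
β2 stroke→J1  (prefer integral on C1)
β3 stroke→J1  (C2 integral (e out))
β4 stroke→I1  (only one flow-in slot at J1)

dp_I1/dt = E_Se1 - q_C1/4 - q_C2/9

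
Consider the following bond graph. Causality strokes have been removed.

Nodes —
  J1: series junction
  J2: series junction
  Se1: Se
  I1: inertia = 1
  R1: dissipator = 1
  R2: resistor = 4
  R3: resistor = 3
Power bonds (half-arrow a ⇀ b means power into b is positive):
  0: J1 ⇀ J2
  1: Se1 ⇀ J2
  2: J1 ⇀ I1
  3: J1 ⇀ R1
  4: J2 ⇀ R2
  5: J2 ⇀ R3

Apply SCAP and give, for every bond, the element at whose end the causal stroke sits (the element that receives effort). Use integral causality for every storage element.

#0 →J1
#1 →J2
#2 →I1
#3 →J1
#4 →J2
#5 →J2

b1 stroke→J2  (Se1 fixes effort; stroke away)
b2 stroke→I1  (prefer integral on I1)
b0 stroke→J1  (J1: bond 2 brought flow, rest push out)
b3 stroke→J1  (1-jn J1 has f-setter on 2)
b4 stroke→J2  (J2: bond 0 brought flow, rest push out)
b5 stroke→J2  (1-jn J2 has f-setter on 0)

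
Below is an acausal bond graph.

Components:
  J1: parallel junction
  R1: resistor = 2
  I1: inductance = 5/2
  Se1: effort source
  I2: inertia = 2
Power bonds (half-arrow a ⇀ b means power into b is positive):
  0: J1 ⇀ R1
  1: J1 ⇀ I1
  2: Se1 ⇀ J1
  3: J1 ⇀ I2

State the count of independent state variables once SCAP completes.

#2 stroke→J1  (Se1 (Se) sets effort on bond)
#0 stroke→R1  (J1 effort already set via bond 2)
#1 stroke→I1  (J1 effort already set via bond 2)
#3 stroke→I2  (common-e at J1 fixed by 2)

2  (I1, I2 all integral)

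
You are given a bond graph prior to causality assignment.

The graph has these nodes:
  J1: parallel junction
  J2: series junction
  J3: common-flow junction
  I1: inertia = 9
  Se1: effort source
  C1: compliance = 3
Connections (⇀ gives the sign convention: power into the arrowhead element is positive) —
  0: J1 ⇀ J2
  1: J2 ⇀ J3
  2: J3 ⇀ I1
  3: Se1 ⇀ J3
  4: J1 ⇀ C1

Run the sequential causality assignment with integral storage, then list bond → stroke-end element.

#0 stroke at J2
#1 stroke at J3
#2 stroke at I1
#3 stroke at J3
#4 stroke at J1

b3 stroke at J3  (Se1 fixes effort; stroke away)
b2 stroke at I1  (I1: I, integral causality)
b1 stroke at J3  (common-f at J3 fixed by 2)
b0 stroke at J2  (J2 flow already set via bond 1)
b4 stroke at J1  (J1: last free bond brings effort in)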